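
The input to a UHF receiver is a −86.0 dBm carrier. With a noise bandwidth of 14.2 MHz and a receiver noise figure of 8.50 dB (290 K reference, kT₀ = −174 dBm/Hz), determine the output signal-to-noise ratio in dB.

8.0 dB

Noise floor: N = −174 + 10 log₁₀(B) + NF
10 log₁₀(1.42×10⁷) = 71.52 dB
N = −174 + 71.52 + 8.50 = −93.98 dBm
SNR = P_sig − N = −86.0 − (−93.98) = 7.98 dB → 8.0 dB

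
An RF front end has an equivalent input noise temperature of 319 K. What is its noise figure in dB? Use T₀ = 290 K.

F = 1 + T_e/T₀ = 1 + 319/290 = 2.1
NF = 10 log₁₀(2.1) = 3.22 dB

3.22 dB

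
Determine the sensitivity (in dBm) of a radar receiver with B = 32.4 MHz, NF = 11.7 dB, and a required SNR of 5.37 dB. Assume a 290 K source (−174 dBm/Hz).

Sensitivity = −174 + 10 log₁₀(B) + NF + SNR_min
= −174 + 75.11 + 11.7 + 5.37
= −81.82 dBm → −81.8 dBm

−81.8 dBm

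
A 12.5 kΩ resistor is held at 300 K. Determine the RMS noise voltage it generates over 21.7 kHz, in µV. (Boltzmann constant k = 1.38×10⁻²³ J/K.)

V_n = √(4kTRB)
4kTRB = 4 × 1.38×10⁻²³ × 300 × 1.25×10⁴ × 2.17×10⁴ = 4.49×10⁻¹² V²
V_n = √(4.49×10⁻¹²) = 2.12×10⁻⁶ V = 2.12 µV

2.12 µV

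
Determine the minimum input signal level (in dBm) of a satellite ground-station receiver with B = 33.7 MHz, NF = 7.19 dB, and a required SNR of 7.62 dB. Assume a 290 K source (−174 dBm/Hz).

Sensitivity = −174 + 10 log₁₀(B) + NF + SNR_min
= −174 + 75.28 + 7.19 + 7.62
= −83.91 dBm → −83.9 dBm

−83.9 dBm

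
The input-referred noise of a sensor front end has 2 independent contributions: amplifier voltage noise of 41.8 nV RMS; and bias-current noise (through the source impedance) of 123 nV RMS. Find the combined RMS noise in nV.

130 nV

Uncorrelated sources add in power (mean-square): V_tot = √(ΣV_i²)
V_tot = √[(4.18×10⁻⁸)² + (1.23×10⁻⁷)²] = 1.30×10⁻⁷ V = 130 nV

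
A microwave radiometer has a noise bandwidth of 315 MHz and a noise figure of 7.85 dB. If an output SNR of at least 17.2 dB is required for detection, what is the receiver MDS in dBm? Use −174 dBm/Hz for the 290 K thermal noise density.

−64.0 dBm

Sensitivity = −174 + 10 log₁₀(B) + NF + SNR_min
= −174 + 84.98 + 7.85 + 17.2
= −63.97 dBm → −64.0 dBm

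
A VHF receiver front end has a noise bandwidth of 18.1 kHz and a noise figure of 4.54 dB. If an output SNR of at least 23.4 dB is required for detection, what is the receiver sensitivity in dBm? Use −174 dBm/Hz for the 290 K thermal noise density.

Sensitivity = −174 + 10 log₁₀(B) + NF + SNR_min
= −174 + 42.58 + 4.54 + 23.4
= −103.48 dBm → −103.5 dBm

−103.5 dBm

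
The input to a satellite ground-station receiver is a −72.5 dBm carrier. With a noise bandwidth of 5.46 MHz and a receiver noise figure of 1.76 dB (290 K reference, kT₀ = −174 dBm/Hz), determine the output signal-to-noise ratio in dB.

32.4 dB

Noise floor: N = −174 + 10 log₁₀(B) + NF
10 log₁₀(5.46×10⁶) = 67.37 dB
N = −174 + 67.37 + 1.76 = −104.87 dBm
SNR = P_sig − N = −72.5 − (−104.87) = 32.37 dB → 32.4 dB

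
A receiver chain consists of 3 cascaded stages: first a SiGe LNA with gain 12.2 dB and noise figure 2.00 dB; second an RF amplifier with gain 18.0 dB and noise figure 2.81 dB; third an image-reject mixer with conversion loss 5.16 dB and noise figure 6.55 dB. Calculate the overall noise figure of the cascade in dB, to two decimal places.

Convert to linear (a loss of L dB is a gain of −L dB): F_i = 10^(NF_i/10), G_i = 10^(G_i,dB/10)
  Stage 1: F_1 = 10^(2.00/10) = 1.585, G_1 = 10^(12.2/10) = 16.60
  Stage 2: F_2 = 10^(2.81/10) = 1.910, G_2 = 10^(18.0/10) = 63.10
  Stage 3: F_3 = 10^(6.55/10) = 4.519, G_3 = 10^(−5.16/10) = 0.3048
Friis cascade:
  F = 1.585 + (1.910 − 1)/16.60 + (4.519 − 1)/1047 = 1.643
NF = 10 log₁₀(1.643) = 2.16 dB

2.16 dB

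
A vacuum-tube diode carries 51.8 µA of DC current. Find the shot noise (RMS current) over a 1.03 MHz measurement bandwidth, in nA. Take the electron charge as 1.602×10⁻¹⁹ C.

I_n = √(2qI·B)
2qI·B = 2 × 1.602×10⁻¹⁹ × 5.18×10⁻⁵ × 1.03×10⁶ = 1.71×10⁻¹⁷ A²
I_n = √(1.71×10⁻¹⁷) = 4.13×10⁻⁹ A = 4.13 nA

4.13 nA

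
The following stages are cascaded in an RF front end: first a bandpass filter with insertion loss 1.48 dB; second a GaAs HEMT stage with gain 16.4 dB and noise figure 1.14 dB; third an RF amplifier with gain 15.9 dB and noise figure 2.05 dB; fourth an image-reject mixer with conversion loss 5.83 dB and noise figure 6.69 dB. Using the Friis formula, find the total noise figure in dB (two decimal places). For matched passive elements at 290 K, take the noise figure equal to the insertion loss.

2.67 dB

Convert to linear (a loss of L dB is a gain of −L dB): F_i = 10^(NF_i/10), G_i = 10^(G_i,dB/10)
  Stage 1: F_1 = 10^(1.48/10) = 1.406, G_1 = 10^(−1.48/10) = 0.7112
  Stage 2: F_2 = 10^(1.14/10) = 1.300, G_2 = 10^(16.4/10) = 43.65
  Stage 3: F_3 = 10^(2.05/10) = 1.603, G_3 = 10^(15.9/10) = 38.90
  Stage 4: F_4 = 10^(6.69/10) = 4.667, G_4 = 10^(−5.83/10) = 0.2612
Friis cascade:
  F = 1.406 + (1.300 − 1)/0.7112 + (1.603 − 1)/31.05 + (4.667 − 1)/1208 = 1.851
NF = 10 log₁₀(1.851) = 2.67 dB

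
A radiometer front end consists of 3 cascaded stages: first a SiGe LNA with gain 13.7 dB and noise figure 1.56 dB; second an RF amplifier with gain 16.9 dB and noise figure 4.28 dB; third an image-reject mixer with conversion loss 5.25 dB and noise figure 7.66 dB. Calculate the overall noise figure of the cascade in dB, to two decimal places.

Convert to linear (a loss of L dB is a gain of −L dB): F_i = 10^(NF_i/10), G_i = 10^(G_i,dB/10)
  Stage 1: F_1 = 10^(1.56/10) = 1.432, G_1 = 10^(13.7/10) = 23.44
  Stage 2: F_2 = 10^(4.28/10) = 2.679, G_2 = 10^(16.9/10) = 48.98
  Stage 3: F_3 = 10^(7.66/10) = 5.834, G_3 = 10^(−5.25/10) = 0.2985
Friis cascade:
  F = 1.432 + (2.679 − 1)/23.44 + (5.834 − 1)/1148 = 1.508
NF = 10 log₁₀(1.508) = 1.78 dB

1.78 dB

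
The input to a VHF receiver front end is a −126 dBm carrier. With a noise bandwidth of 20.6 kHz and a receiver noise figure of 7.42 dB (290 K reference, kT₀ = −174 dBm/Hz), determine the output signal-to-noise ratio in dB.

Noise floor: N = −174 + 10 log₁₀(B) + NF
10 log₁₀(2.06×10⁴) = 43.14 dB
N = −174 + 43.14 + 7.42 = −123.44 dBm
SNR = P_sig − N = −126 − (−123.44) = −2.56 dB → −2.6 dB

−2.6 dB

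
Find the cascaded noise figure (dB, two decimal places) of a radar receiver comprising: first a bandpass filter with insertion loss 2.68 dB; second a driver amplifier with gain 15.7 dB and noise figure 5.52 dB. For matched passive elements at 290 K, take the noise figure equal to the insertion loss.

8.20 dB

Convert to linear (a loss of L dB is a gain of −L dB): F_i = 10^(NF_i/10), G_i = 10^(G_i,dB/10)
  Stage 1: F_1 = 10^(2.68/10) = 1.854, G_1 = 10^(−2.68/10) = 0.5395
  Stage 2: F_2 = 10^(5.52/10) = 3.565, G_2 = 10^(15.7/10) = 37.15
Friis cascade:
  F = 1.854 + (3.565 − 1)/0.5395 = 6.607
NF = 10 log₁₀(6.607) = 8.20 dB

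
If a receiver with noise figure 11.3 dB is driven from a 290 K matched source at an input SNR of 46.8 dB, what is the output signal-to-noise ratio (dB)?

35.5 dB

By definition F = SNR_in/SNR_out, so in dB: SNR_out = SNR_in − NF
SNR_out = 46.8 − 11.3 = 35.5 dB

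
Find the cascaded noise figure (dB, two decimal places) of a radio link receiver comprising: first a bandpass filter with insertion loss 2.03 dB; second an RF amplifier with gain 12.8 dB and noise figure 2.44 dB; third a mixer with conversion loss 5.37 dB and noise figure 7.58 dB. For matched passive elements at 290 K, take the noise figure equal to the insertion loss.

Convert to linear (a loss of L dB is a gain of −L dB): F_i = 10^(NF_i/10), G_i = 10^(G_i,dB/10)
  Stage 1: F_1 = 10^(2.03/10) = 1.596, G_1 = 10^(−2.03/10) = 0.6266
  Stage 2: F_2 = 10^(2.44/10) = 1.754, G_2 = 10^(12.8/10) = 19.05
  Stage 3: F_3 = 10^(7.58/10) = 5.728, G_3 = 10^(−5.37/10) = 0.2904
Friis cascade:
  F = 1.596 + (1.754 − 1)/0.6266 + (5.728 − 1)/11.94 = 3.195
NF = 10 log₁₀(3.195) = 5.04 dB

5.04 dB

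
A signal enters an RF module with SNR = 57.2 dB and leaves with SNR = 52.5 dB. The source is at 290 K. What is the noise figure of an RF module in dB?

NF (dB) = SNR_in(dB) − SNR_out(dB) when the source is at T₀
NF = 57.2 − 52.5 = 4.7 dB

4.7 dB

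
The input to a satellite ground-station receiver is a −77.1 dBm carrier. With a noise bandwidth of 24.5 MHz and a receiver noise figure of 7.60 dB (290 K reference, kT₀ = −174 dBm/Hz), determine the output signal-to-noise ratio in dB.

Noise floor: N = −174 + 10 log₁₀(B) + NF
10 log₁₀(2.45×10⁷) = 73.89 dB
N = −174 + 73.89 + 7.60 = −92.51 dBm
SNR = P_sig − N = −77.1 − (−92.51) = 15.41 dB → 15.4 dB

15.4 dB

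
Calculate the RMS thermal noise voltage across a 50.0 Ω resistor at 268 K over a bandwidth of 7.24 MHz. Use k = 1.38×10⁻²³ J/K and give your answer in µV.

V_n = √(4kTRB)
4kTRB = 4 × 1.38×10⁻²³ × 268 × 5.00×10¹ × 7.24×10⁶ = 5.36×10⁻¹² V²
V_n = √(5.36×10⁻¹²) = 2.31×10⁻⁶ V = 2.31 µV

2.31 µV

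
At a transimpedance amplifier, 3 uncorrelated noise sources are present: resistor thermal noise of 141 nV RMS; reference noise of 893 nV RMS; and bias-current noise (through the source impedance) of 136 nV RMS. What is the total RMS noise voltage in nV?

914 nV

Uncorrelated sources add in power (mean-square): V_tot = √(ΣV_i²)
V_tot = √[(1.41×10⁻⁷)² + (8.93×10⁻⁷)² + (1.36×10⁻⁷)²] = 9.14×10⁻⁷ V = 914 nV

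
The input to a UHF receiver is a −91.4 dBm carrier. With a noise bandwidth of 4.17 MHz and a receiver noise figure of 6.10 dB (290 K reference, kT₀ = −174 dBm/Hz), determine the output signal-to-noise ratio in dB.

Noise floor: N = −174 + 10 log₁₀(B) + NF
10 log₁₀(4.17×10⁶) = 66.2 dB
N = −174 + 66.2 + 6.10 = −101.70 dBm
SNR = P_sig − N = −91.4 − (−101.70) = 10.30 dB → 10.3 dB

10.3 dB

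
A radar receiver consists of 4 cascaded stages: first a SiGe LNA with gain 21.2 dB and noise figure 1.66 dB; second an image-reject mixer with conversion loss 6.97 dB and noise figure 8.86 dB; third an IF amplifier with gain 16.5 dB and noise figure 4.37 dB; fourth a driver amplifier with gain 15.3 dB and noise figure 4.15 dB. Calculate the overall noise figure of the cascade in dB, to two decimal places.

Convert to linear (a loss of L dB is a gain of −L dB): F_i = 10^(NF_i/10), G_i = 10^(G_i,dB/10)
  Stage 1: F_1 = 10^(1.66/10) = 1.466, G_1 = 10^(21.2/10) = 131.8
  Stage 2: F_2 = 10^(8.86/10) = 7.691, G_2 = 10^(−6.97/10) = 0.2009
  Stage 3: F_3 = 10^(4.37/10) = 2.735, G_3 = 10^(16.5/10) = 44.67
  Stage 4: F_4 = 10^(4.15/10) = 2.600, G_4 = 10^(15.3/10) = 33.88
Friis cascade:
  F = 1.466 + (7.691 − 1)/131.8 + (2.735 − 1)/26.49 + (2.600 − 1)/1183 = 1.583
NF = 10 log₁₀(1.583) = 2.00 dB

2.00 dB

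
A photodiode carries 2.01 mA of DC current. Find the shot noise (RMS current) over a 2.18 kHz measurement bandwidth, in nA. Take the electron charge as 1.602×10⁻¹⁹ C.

1.18 nA

I_n = √(2qI·B)
2qI·B = 2 × 1.602×10⁻¹⁹ × 2.01×10⁻³ × 2.18×10³ = 1.40×10⁻¹⁸ A²
I_n = √(1.40×10⁻¹⁸) = 1.18×10⁻⁹ A = 1.18 nA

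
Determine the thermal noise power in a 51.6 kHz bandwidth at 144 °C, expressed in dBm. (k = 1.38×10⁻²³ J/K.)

T = 144 °C + 273.15 = 417.15 K
P_n = kTB = 1.38×10⁻²³ × 417.15 × 5.16×10⁴ = 2.97×10⁻¹⁶ W
In dBm: 10 log₁₀(2.97×10⁻¹⁶ / 10⁻³) = −125.3 dBm

−125.3 dBm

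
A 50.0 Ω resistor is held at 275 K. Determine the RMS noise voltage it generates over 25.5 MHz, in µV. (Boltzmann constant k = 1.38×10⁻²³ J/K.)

V_n = √(4kTRB)
4kTRB = 4 × 1.38×10⁻²³ × 275 × 5.00×10¹ × 2.55×10⁷ = 1.94×10⁻¹¹ V²
V_n = √(1.94×10⁻¹¹) = 4.40×10⁻⁶ V = 4.40 µV

4.40 µV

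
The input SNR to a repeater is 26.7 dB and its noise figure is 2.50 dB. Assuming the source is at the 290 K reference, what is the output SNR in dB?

24.20 dB

By definition F = SNR_in/SNR_out, so in dB: SNR_out = SNR_in − NF
SNR_out = 26.7 − 2.50 = 24.20 dB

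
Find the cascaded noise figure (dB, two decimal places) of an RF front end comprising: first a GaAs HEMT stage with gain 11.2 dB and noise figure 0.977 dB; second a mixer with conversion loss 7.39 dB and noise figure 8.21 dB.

Convert to linear (a loss of L dB is a gain of −L dB): F_i = 10^(NF_i/10), G_i = 10^(G_i,dB/10)
  Stage 1: F_1 = 10^(0.977/10) = 1.252, G_1 = 10^(11.2/10) = 13.18
  Stage 2: F_2 = 10^(8.21/10) = 6.622, G_2 = 10^(−7.39/10) = 0.1824
Friis cascade:
  F = 1.252 + (6.622 − 1)/13.18 = 1.679
NF = 10 log₁₀(1.679) = 2.25 dB

2.25 dB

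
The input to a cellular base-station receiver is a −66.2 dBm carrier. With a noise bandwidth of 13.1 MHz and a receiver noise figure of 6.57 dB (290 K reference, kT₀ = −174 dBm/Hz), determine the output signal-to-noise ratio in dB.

30.1 dB

Noise floor: N = −174 + 10 log₁₀(B) + NF
10 log₁₀(1.31×10⁷) = 71.17 dB
N = −174 + 71.17 + 6.57 = −96.26 dBm
SNR = P_sig − N = −66.2 − (−96.26) = 30.06 dB → 30.1 dB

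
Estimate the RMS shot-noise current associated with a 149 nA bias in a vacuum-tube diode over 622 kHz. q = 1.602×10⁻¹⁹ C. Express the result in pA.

172 pA

I_n = √(2qI·B)
2qI·B = 2 × 1.602×10⁻¹⁹ × 1.49×10⁻⁷ × 6.22×10⁵ = 2.97×10⁻²⁰ A²
I_n = √(2.97×10⁻²⁰) = 1.72×10⁻¹⁰ A = 172 pA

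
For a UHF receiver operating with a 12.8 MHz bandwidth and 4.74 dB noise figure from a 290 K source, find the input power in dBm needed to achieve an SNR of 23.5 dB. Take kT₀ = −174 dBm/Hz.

Sensitivity = −174 + 10 log₁₀(B) + NF + SNR_min
= −174 + 71.07 + 4.74 + 23.5
= −74.69 dBm → −74.7 dBm

−74.7 dBm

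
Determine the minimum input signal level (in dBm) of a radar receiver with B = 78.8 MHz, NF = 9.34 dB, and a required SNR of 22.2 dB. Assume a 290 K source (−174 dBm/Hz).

−63.5 dBm

Sensitivity = −174 + 10 log₁₀(B) + NF + SNR_min
= −174 + 78.97 + 9.34 + 22.2
= −63.49 dBm → −63.5 dBm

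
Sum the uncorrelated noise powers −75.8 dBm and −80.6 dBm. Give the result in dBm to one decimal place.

−74.6 dBm

Convert to linear, add, convert back:
P₁ = 2.63×10⁻¹¹ W, P₂ = 8.71×10⁻¹² W
P_tot = 3.50×10⁻¹¹ W → 10 log₁₀(P_tot / 10⁻³) = −74.6 dBm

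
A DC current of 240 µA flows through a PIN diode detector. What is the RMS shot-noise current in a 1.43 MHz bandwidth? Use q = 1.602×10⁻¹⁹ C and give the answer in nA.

10.5 nA

I_n = √(2qI·B)
2qI·B = 2 × 1.602×10⁻¹⁹ × 2.40×10⁻⁴ × 1.43×10⁶ = 1.10×10⁻¹⁶ A²
I_n = √(1.10×10⁻¹⁶) = 1.05×10⁻⁸ A = 10.5 nA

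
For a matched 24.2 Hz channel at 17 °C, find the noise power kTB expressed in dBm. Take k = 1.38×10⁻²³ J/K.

T = 17 °C + 273.15 = 290.15 K
P_n = kTB = 1.38×10⁻²³ × 290.15 × 2.42×10¹ = 9.69×10⁻²⁰ W
In dBm: 10 log₁₀(9.69×10⁻²⁰ / 10⁻³) = −160.1 dBm

−160.1 dBm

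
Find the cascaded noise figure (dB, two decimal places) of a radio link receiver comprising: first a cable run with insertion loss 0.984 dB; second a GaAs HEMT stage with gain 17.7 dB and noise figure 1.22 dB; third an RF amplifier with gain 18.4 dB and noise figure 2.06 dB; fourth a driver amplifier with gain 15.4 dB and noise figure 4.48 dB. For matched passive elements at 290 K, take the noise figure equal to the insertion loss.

Convert to linear (a loss of L dB is a gain of −L dB): F_i = 10^(NF_i/10), G_i = 10^(G_i,dB/10)
  Stage 1: F_1 = 10^(0.984/10) = 1.254, G_1 = 10^(−0.984/10) = 0.7973
  Stage 2: F_2 = 10^(1.22/10) = 1.324, G_2 = 10^(17.7/10) = 58.88
  Stage 3: F_3 = 10^(2.06/10) = 1.607, G_3 = 10^(18.4/10) = 69.18
  Stage 4: F_4 = 10^(4.48/10) = 2.805, G_4 = 10^(15.4/10) = 34.67
Friis cascade:
  F = 1.254 + (1.324 − 1)/0.7973 + (1.607 − 1)/46.95 + (2.805 − 1)/3248 = 1.675
NF = 10 log₁₀(1.675) = 2.24 dB

2.24 dB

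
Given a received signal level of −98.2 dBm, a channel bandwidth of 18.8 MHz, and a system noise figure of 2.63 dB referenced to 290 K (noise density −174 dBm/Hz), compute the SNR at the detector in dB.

0.4 dB

Noise floor: N = −174 + 10 log₁₀(B) + NF
10 log₁₀(1.88×10⁷) = 72.74 dB
N = −174 + 72.74 + 2.63 = −98.63 dBm
SNR = P_sig − N = −98.2 − (−98.63) = 0.43 dB → 0.4 dB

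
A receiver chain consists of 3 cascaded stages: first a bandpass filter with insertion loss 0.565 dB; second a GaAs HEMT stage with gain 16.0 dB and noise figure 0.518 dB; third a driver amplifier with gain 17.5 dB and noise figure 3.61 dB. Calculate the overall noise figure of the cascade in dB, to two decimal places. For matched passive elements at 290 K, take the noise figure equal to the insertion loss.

Convert to linear (a loss of L dB is a gain of −L dB): F_i = 10^(NF_i/10), G_i = 10^(G_i,dB/10)
  Stage 1: F_1 = 10^(0.565/10) = 1.139, G_1 = 10^(−0.565/10) = 0.8780
  Stage 2: F_2 = 10^(0.518/10) = 1.127, G_2 = 10^(16.0/10) = 39.81
  Stage 3: F_3 = 10^(3.61/10) = 2.296, G_3 = 10^(17.5/10) = 56.23
Friis cascade:
  F = 1.139 + (1.127 − 1)/0.8780 + (2.296 − 1)/34.95 = 1.320
NF = 10 log₁₀(1.320) = 1.21 dB

1.21 dB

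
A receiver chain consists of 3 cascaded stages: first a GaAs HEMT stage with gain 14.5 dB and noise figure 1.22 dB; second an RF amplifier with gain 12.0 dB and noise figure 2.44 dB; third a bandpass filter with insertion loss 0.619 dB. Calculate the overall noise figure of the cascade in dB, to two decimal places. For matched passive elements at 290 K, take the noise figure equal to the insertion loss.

1.31 dB

Convert to linear (a loss of L dB is a gain of −L dB): F_i = 10^(NF_i/10), G_i = 10^(G_i,dB/10)
  Stage 1: F_1 = 10^(1.22/10) = 1.324, G_1 = 10^(14.5/10) = 28.18
  Stage 2: F_2 = 10^(2.44/10) = 1.754, G_2 = 10^(12.0/10) = 15.85
  Stage 3: F_3 = 10^(0.619/10) = 1.153, G_3 = 10^(−0.619/10) = 0.8672
Friis cascade:
  F = 1.324 + (1.754 − 1)/28.18 + (1.153 − 1)/446.7 = 1.351
NF = 10 log₁₀(1.351) = 1.31 dB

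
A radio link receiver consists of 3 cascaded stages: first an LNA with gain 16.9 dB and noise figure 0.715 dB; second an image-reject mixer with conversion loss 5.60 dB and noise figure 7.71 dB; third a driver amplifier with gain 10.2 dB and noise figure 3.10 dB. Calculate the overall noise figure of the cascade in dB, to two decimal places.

Convert to linear (a loss of L dB is a gain of −L dB): F_i = 10^(NF_i/10), G_i = 10^(G_i,dB/10)
  Stage 1: F_1 = 10^(0.715/10) = 1.179, G_1 = 10^(16.9/10) = 48.98
  Stage 2: F_2 = 10^(7.71/10) = 5.902, G_2 = 10^(−5.60/10) = 0.2754
  Stage 3: F_3 = 10^(3.10/10) = 2.042, G_3 = 10^(10.2/10) = 10.47
Friis cascade:
  F = 1.179 + (5.902 − 1)/48.98 + (2.042 − 1)/13.49 = 1.356
NF = 10 log₁₀(1.356) = 1.32 dB

1.32 dB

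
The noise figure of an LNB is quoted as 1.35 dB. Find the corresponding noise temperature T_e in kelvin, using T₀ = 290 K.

106 K

F = 10^(1.35/10) = 1.36458
T_e = (F − 1)·T₀ = (1.36458 − 1) × 290 = 106 K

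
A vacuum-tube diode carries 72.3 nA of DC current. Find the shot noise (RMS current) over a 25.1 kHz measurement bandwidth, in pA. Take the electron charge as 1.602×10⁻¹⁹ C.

I_n = √(2qI·B)
2qI·B = 2 × 1.602×10⁻¹⁹ × 7.23×10⁻⁸ × 2.51×10⁴ = 5.81×10⁻²² A²
I_n = √(5.81×10⁻²²) = 2.41×10⁻¹¹ A = 24.1 pA

24.1 pA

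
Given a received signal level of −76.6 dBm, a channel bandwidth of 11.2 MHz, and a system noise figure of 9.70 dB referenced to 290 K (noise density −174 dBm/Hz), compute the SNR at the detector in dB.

17.2 dB

Noise floor: N = −174 + 10 log₁₀(B) + NF
10 log₁₀(1.12×10⁷) = 70.49 dB
N = −174 + 70.49 + 9.70 = −93.81 dBm
SNR = P_sig − N = −76.6 − (−93.81) = 17.21 dB → 17.2 dB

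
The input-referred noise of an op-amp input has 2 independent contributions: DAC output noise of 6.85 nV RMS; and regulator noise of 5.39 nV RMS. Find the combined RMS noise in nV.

8.72 nV

Uncorrelated sources add in power (mean-square): V_tot = √(ΣV_i²)
V_tot = √[(6.85×10⁻⁹)² + (5.39×10⁻⁹)²] = 8.72×10⁻⁹ V = 8.72 nV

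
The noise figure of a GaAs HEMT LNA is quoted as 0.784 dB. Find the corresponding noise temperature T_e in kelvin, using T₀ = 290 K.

F = 10^(0.784/10) = 1.19784
T_e = (F − 1)·T₀ = (1.19784 − 1) × 290 = 57.4 K

57.4 K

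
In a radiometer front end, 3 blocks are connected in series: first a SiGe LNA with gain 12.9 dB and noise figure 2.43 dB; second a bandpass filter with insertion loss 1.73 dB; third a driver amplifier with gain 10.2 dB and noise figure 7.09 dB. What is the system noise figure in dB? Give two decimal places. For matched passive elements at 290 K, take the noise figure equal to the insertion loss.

Convert to linear (a loss of L dB is a gain of −L dB): F_i = 10^(NF_i/10), G_i = 10^(G_i,dB/10)
  Stage 1: F_1 = 10^(2.43/10) = 1.750, G_1 = 10^(12.9/10) = 19.50
  Stage 2: F_2 = 10^(1.73/10) = 1.489, G_2 = 10^(−1.73/10) = 0.6714
  Stage 3: F_3 = 10^(7.09/10) = 5.117, G_3 = 10^(10.2/10) = 10.47
Friis cascade:
  F = 1.750 + (1.489 − 1)/19.50 + (5.117 − 1)/13.09 = 2.089
NF = 10 log₁₀(2.089) = 3.20 dB

3.20 dB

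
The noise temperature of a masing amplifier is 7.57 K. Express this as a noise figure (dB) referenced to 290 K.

0.112 dB

F = 1 + T_e/T₀ = 1 + 7.57/290 = 1.0261
NF = 10 log₁₀(1.0261) = 0.112 dB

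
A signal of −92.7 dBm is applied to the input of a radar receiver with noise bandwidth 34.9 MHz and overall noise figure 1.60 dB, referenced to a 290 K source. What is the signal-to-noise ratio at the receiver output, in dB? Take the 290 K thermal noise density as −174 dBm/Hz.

Noise floor: N = −174 + 10 log₁₀(B) + NF
10 log₁₀(3.49×10⁷) = 75.43 dB
N = −174 + 75.43 + 1.60 = −96.97 dBm
SNR = P_sig − N = −92.7 − (−96.97) = 4.27 dB → 4.3 dB

4.3 dB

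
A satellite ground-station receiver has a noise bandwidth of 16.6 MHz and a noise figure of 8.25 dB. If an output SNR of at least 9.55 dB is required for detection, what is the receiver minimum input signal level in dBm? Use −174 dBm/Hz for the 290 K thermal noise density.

−84.0 dBm

Sensitivity = −174 + 10 log₁₀(B) + NF + SNR_min
= −174 + 72.2 + 8.25 + 9.55
= −84.00 dBm → −84.0 dBm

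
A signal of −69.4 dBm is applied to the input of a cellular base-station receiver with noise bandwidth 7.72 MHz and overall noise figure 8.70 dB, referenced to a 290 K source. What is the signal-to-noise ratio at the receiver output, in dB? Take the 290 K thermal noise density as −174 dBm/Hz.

Noise floor: N = −174 + 10 log₁₀(B) + NF
10 log₁₀(7.72×10⁶) = 68.88 dB
N = −174 + 68.88 + 8.70 = −96.42 dBm
SNR = P_sig − N = −69.4 − (−96.42) = 27.02 dB → 27.0 dB

27.0 dB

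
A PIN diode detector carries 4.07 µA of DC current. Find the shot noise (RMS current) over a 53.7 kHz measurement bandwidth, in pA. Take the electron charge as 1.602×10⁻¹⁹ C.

265 pA

I_n = √(2qI·B)
2qI·B = 2 × 1.602×10⁻¹⁹ × 4.07×10⁻⁶ × 5.37×10⁴ = 7.00×10⁻²⁰ A²
I_n = √(7.00×10⁻²⁰) = 2.65×10⁻¹⁰ A = 265 pA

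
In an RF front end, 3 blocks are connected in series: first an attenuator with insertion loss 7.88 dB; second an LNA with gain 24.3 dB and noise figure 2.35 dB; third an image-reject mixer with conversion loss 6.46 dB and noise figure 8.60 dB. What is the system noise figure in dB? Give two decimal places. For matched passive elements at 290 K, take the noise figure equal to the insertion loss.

10.29 dB

Convert to linear (a loss of L dB is a gain of −L dB): F_i = 10^(NF_i/10), G_i = 10^(G_i,dB/10)
  Stage 1: F_1 = 10^(7.88/10) = 6.138, G_1 = 10^(−7.88/10) = 0.1629
  Stage 2: F_2 = 10^(2.35/10) = 1.718, G_2 = 10^(24.3/10) = 269.2
  Stage 3: F_3 = 10^(8.60/10) = 7.244, G_3 = 10^(−6.46/10) = 0.2259
Friis cascade:
  F = 6.138 + (1.718 − 1)/0.1629 + (7.244 − 1)/43.85 = 10.69
NF = 10 log₁₀(10.69) = 10.29 dB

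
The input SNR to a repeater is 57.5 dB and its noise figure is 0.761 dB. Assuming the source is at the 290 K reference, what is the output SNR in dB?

56.739 dB

By definition F = SNR_in/SNR_out, so in dB: SNR_out = SNR_in − NF
SNR_out = 57.5 − 0.761 = 56.739 dB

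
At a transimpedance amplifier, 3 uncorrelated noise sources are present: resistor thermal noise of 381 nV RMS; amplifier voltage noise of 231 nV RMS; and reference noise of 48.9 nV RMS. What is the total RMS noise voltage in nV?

448 nV

Uncorrelated sources add in power (mean-square): V_tot = √(ΣV_i²)
V_tot = √[(3.81×10⁻⁷)² + (2.31×10⁻⁷)² + (4.89×10⁻⁸)²] = 4.48×10⁻⁷ V = 448 nV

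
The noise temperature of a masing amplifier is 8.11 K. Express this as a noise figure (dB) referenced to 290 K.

0.120 dB

F = 1 + T_e/T₀ = 1 + 8.11/290 = 1.02797
NF = 10 log₁₀(1.02797) = 0.120 dB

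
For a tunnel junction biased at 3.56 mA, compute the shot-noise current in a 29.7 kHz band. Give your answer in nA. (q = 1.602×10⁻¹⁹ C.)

I_n = √(2qI·B)
2qI·B = 2 × 1.602×10⁻¹⁹ × 3.56×10⁻³ × 2.97×10⁴ = 3.39×10⁻¹⁷ A²
I_n = √(3.39×10⁻¹⁷) = 5.82×10⁻⁹ A = 5.82 nA

5.82 nA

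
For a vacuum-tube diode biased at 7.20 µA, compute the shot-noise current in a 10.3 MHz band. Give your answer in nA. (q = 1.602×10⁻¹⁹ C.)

I_n = √(2qI·B)
2qI·B = 2 × 1.602×10⁻¹⁹ × 7.20×10⁻⁶ × 1.03×10⁷ = 2.38×10⁻¹⁷ A²
I_n = √(2.38×10⁻¹⁷) = 4.87×10⁻⁹ A = 4.87 nA

4.87 nA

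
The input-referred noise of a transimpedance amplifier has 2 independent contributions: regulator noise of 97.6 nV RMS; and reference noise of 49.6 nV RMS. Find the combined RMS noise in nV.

Uncorrelated sources add in power (mean-square): V_tot = √(ΣV_i²)
V_tot = √[(9.76×10⁻⁸)² + (4.96×10⁻⁸)²] = 1.09×10⁻⁷ V = 109 nV

109 nV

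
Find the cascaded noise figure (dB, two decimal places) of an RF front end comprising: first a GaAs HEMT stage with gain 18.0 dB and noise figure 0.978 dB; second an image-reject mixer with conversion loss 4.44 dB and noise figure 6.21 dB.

1.15 dB

Convert to linear (a loss of L dB is a gain of −L dB): F_i = 10^(NF_i/10), G_i = 10^(G_i,dB/10)
  Stage 1: F_1 = 10^(0.978/10) = 1.253, G_1 = 10^(18.0/10) = 63.10
  Stage 2: F_2 = 10^(6.21/10) = 4.178, G_2 = 10^(−4.44/10) = 0.3597
Friis cascade:
  F = 1.253 + (4.178 − 1)/63.10 = 1.303
NF = 10 log₁₀(1.303) = 1.15 dB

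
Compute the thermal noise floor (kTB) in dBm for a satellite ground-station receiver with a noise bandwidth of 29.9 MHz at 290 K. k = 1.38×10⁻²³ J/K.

−99.2 dBm

P_n = kTB = 1.38×10⁻²³ × 290 × 2.99×10⁷ = 1.20×10⁻¹³ W
In dBm: 10 log₁₀(1.20×10⁻¹³ / 10⁻³) = −99.2 dBm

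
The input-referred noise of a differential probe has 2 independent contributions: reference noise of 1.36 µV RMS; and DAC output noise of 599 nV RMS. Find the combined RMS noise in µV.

1.49 µV

Uncorrelated sources add in power (mean-square): V_tot = √(ΣV_i²)
V_tot = √[(1.36×10⁻⁶)² + (5.99×10⁻⁷)²] = 1.49×10⁻⁶ V = 1.49 µV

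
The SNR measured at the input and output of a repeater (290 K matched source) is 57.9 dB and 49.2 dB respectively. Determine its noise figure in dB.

8.7 dB

NF (dB) = SNR_in(dB) − SNR_out(dB) when the source is at T₀
NF = 57.9 − 49.2 = 8.7 dB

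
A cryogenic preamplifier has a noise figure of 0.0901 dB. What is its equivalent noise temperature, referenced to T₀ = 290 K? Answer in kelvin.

6.08 K

F = 10^(0.0901/10) = 1.02096
T_e = (F − 1)·T₀ = (1.02096 − 1) × 290 = 6.08 K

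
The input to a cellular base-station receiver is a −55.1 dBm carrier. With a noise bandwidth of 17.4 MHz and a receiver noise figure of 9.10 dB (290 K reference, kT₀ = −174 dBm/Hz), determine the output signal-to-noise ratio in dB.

37.4 dB

Noise floor: N = −174 + 10 log₁₀(B) + NF
10 log₁₀(1.74×10⁷) = 72.41 dB
N = −174 + 72.41 + 9.10 = −92.49 dBm
SNR = P_sig − N = −55.1 − (−92.49) = 37.39 dB → 37.4 dB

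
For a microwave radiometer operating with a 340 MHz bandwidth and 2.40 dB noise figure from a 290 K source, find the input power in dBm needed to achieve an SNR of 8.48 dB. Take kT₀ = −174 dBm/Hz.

−77.8 dBm

Sensitivity = −174 + 10 log₁₀(B) + NF + SNR_min
= −174 + 85.31 + 2.40 + 8.48
= −77.81 dBm → −77.8 dBm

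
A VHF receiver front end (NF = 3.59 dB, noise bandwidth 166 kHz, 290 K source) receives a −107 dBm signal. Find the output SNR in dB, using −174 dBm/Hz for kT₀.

Noise floor: N = −174 + 10 log₁₀(B) + NF
10 log₁₀(1.66×10⁵) = 52.2 dB
N = −174 + 52.2 + 3.59 = −118.21 dBm
SNR = P_sig − N = −107 − (−118.21) = 11.21 dB → 11.2 dB

11.2 dB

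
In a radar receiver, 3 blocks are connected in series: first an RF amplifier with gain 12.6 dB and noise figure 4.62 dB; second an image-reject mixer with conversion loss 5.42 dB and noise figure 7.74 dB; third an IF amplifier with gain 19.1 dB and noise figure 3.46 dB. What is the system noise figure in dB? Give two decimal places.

5.32 dB

Convert to linear (a loss of L dB is a gain of −L dB): F_i = 10^(NF_i/10), G_i = 10^(G_i,dB/10)
  Stage 1: F_1 = 10^(4.62/10) = 2.897, G_1 = 10^(12.6/10) = 18.20
  Stage 2: F_2 = 10^(7.74/10) = 5.943, G_2 = 10^(−5.42/10) = 0.2871
  Stage 3: F_3 = 10^(3.46/10) = 2.218, G_3 = 10^(19.1/10) = 81.28
Friis cascade:
  F = 2.897 + (5.943 − 1)/18.20 + (2.218 − 1)/5.224 = 3.402
NF = 10 log₁₀(3.402) = 5.32 dB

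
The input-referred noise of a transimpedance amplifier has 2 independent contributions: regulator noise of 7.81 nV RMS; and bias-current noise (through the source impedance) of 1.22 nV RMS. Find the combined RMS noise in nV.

Uncorrelated sources add in power (mean-square): V_tot = √(ΣV_i²)
V_tot = √[(7.81×10⁻⁹)² + (1.22×10⁻⁹)²] = 7.90×10⁻⁹ V = 7.90 nV

7.90 nV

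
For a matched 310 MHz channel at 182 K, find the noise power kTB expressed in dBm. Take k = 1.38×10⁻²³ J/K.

P_n = kTB = 1.38×10⁻²³ × 182 × 3.10×10⁸ = 7.79×10⁻¹³ W
In dBm: 10 log₁₀(7.79×10⁻¹³ / 10⁻³) = −91.1 dBm

−91.1 dBm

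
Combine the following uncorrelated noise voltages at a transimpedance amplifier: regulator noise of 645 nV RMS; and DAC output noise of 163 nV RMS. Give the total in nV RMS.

Uncorrelated sources add in power (mean-square): V_tot = √(ΣV_i²)
V_tot = √[(6.45×10⁻⁷)² + (1.63×10⁻⁷)²] = 6.65×10⁻⁷ V = 665 nV

665 nV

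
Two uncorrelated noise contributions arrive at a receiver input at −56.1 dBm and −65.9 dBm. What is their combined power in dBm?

−55.7 dBm

Convert to linear, add, convert back:
P₁ = 2.45×10⁻⁹ W, P₂ = 2.57×10⁻¹⁰ W
P_tot = 2.71×10⁻⁹ W → 10 log₁₀(P_tot / 10⁻³) = −55.7 dBm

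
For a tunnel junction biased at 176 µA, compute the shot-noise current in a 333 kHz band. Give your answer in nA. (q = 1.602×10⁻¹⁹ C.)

I_n = √(2qI·B)
2qI·B = 2 × 1.602×10⁻¹⁹ × 1.76×10⁻⁴ × 3.33×10⁵ = 1.88×10⁻¹⁷ A²
I_n = √(1.88×10⁻¹⁷) = 4.33×10⁻⁹ A = 4.33 nA

4.33 nA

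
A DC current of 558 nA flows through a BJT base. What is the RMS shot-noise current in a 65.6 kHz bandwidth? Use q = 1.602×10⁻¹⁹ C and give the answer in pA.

I_n = √(2qI·B)
2qI·B = 2 × 1.602×10⁻¹⁹ × 5.58×10⁻⁷ × 6.56×10⁴ = 1.17×10⁻²⁰ A²
I_n = √(1.17×10⁻²⁰) = 1.08×10⁻¹⁰ A = 108 pA

108 pA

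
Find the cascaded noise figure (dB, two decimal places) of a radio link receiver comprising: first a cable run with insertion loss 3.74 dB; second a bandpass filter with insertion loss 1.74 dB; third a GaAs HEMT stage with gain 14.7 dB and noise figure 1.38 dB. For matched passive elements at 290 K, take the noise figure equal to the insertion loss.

6.86 dB

Convert to linear (a loss of L dB is a gain of −L dB): F_i = 10^(NF_i/10), G_i = 10^(G_i,dB/10)
  Stage 1: F_1 = 10^(3.74/10) = 2.366, G_1 = 10^(−3.74/10) = 0.4227
  Stage 2: F_2 = 10^(1.74/10) = 1.493, G_2 = 10^(−1.74/10) = 0.6699
  Stage 3: F_3 = 10^(1.38/10) = 1.374, G_3 = 10^(14.7/10) = 29.51
Friis cascade:
  F = 2.366 + (1.493 − 1)/0.4227 + (1.374 − 1)/0.2831 = 4.853
NF = 10 log₁₀(4.853) = 6.86 dB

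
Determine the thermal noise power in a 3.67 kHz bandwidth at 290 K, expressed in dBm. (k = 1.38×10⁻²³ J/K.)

−138.3 dBm

P_n = kTB = 1.38×10⁻²³ × 290 × 3.67×10³ = 1.47×10⁻¹⁷ W
In dBm: 10 log₁₀(1.47×10⁻¹⁷ / 10⁻³) = −138.3 dBm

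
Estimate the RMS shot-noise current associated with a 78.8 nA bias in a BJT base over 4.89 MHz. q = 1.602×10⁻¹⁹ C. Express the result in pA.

351 pA

I_n = √(2qI·B)
2qI·B = 2 × 1.602×10⁻¹⁹ × 7.88×10⁻⁸ × 4.89×10⁶ = 1.23×10⁻¹⁹ A²
I_n = √(1.23×10⁻¹⁹) = 3.51×10⁻¹⁰ A = 351 pA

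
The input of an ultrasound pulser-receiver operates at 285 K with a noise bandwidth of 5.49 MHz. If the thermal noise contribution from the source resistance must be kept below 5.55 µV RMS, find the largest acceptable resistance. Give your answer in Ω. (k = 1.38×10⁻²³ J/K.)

357 Ω

Johnson–Nyquist: V_n = √(4kTRB) ⇒ R = V_n² / (4kTB)
4kTB = 4 × 1.38×10⁻²³ × 285 × 5.49×10⁶ = 8.64×10⁻¹⁴
R = (5.55×10⁻⁶)² / 8.64×10⁻¹⁴ = 3.57×10² Ω = 357 Ω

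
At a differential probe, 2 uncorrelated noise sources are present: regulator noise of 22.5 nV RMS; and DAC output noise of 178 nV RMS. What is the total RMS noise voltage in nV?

Uncorrelated sources add in power (mean-square): V_tot = √(ΣV_i²)
V_tot = √[(2.25×10⁻⁸)² + (1.78×10⁻⁷)²] = 1.79×10⁻⁷ V = 179 nV

179 nV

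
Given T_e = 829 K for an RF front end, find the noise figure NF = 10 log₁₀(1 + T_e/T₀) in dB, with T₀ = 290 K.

F = 1 + T_e/T₀ = 1 + 829/290 = 3.85862
NF = 10 log₁₀(3.85862) = 5.86 dB

5.86 dB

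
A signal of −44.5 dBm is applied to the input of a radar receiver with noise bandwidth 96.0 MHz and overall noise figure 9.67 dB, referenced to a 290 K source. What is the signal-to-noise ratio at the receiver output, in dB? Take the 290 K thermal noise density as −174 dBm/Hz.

40.0 dB

Noise floor: N = −174 + 10 log₁₀(B) + NF
10 log₁₀(9.60×10⁷) = 79.82 dB
N = −174 + 79.82 + 9.67 = −84.51 dBm
SNR = P_sig − N = −44.5 − (−84.51) = 40.01 dB → 40.0 dB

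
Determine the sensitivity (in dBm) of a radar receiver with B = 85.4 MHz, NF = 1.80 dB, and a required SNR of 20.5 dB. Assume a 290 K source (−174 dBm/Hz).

−72.4 dBm

Sensitivity = −174 + 10 log₁₀(B) + NF + SNR_min
= −174 + 79.31 + 1.80 + 20.5
= −72.39 dBm → −72.4 dBm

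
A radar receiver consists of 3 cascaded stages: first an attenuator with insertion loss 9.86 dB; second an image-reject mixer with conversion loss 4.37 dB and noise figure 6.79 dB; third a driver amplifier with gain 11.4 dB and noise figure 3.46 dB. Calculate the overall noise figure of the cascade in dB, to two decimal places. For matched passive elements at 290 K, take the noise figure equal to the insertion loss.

Convert to linear (a loss of L dB is a gain of −L dB): F_i = 10^(NF_i/10), G_i = 10^(G_i,dB/10)
  Stage 1: F_1 = 10^(9.86/10) = 9.683, G_1 = 10^(−9.86/10) = 0.1033
  Stage 2: F_2 = 10^(6.79/10) = 4.775, G_2 = 10^(−4.37/10) = 0.3656
  Stage 3: F_3 = 10^(3.46/10) = 2.218, G_3 = 10^(11.4/10) = 13.80
Friis cascade:
  F = 9.683 + (4.775 − 1)/0.1033 + (2.218 − 1)/0.03776 = 78.50
NF = 10 log₁₀(78.50) = 18.95 dB

18.95 dB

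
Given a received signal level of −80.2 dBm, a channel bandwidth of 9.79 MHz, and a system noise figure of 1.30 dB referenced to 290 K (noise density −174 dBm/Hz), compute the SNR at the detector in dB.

Noise floor: N = −174 + 10 log₁₀(B) + NF
10 log₁₀(9.79×10⁶) = 69.91 dB
N = −174 + 69.91 + 1.30 = −102.79 dBm
SNR = P_sig − N = −80.2 − (−102.79) = 22.59 dB → 22.6 dB

22.6 dB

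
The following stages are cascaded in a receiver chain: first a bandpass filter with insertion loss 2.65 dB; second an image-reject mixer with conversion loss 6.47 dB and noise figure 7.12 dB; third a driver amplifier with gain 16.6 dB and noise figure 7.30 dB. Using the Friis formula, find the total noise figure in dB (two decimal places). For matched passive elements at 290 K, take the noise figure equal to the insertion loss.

16.55 dB

Convert to linear (a loss of L dB is a gain of −L dB): F_i = 10^(NF_i/10), G_i = 10^(G_i,dB/10)
  Stage 1: F_1 = 10^(2.65/10) = 1.841, G_1 = 10^(−2.65/10) = 0.5433
  Stage 2: F_2 = 10^(7.12/10) = 5.152, G_2 = 10^(−6.47/10) = 0.2254
  Stage 3: F_3 = 10^(7.30/10) = 5.370, G_3 = 10^(16.6/10) = 45.71
Friis cascade:
  F = 1.841 + (5.152 − 1)/0.5433 + (5.370 − 1)/0.1225 = 45.17
NF = 10 log₁₀(45.17) = 16.55 dB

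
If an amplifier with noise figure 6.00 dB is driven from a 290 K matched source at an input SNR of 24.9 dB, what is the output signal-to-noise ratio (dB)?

18.90 dB

By definition F = SNR_in/SNR_out, so in dB: SNR_out = SNR_in − NF
SNR_out = 24.9 − 6.00 = 18.90 dB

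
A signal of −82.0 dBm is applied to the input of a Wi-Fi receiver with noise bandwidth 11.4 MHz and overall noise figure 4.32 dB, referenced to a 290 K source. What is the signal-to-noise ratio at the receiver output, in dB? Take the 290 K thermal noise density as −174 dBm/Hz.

17.1 dB

Noise floor: N = −174 + 10 log₁₀(B) + NF
10 log₁₀(1.14×10⁷) = 70.57 dB
N = −174 + 70.57 + 4.32 = −99.11 dBm
SNR = P_sig − N = −82.0 − (−99.11) = 17.11 dB → 17.1 dB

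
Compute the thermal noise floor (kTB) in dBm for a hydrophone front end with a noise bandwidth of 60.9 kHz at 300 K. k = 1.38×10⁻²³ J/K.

P_n = kTB = 1.38×10⁻²³ × 300 × 6.09×10⁴ = 2.52×10⁻¹⁶ W
In dBm: 10 log₁₀(2.52×10⁻¹⁶ / 10⁻³) = −126.0 dBm

−126.0 dBm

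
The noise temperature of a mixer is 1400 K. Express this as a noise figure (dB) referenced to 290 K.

F = 1 + T_e/T₀ = 1 + 1400/290 = 5.82759
NF = 10 log₁₀(5.82759) = 7.65 dB

7.65 dB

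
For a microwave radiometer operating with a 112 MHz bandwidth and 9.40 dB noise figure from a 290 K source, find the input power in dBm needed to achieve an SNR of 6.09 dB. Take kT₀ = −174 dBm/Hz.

Sensitivity = −174 + 10 log₁₀(B) + NF + SNR_min
= −174 + 80.49 + 9.40 + 6.09
= −78.02 dBm → −78.0 dBm

−78.0 dBm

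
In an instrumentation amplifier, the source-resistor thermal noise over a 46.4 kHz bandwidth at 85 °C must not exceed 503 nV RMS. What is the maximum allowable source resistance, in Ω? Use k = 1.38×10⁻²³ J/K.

276 Ω

T = 85 °C + 273.15 = 358.15 K
Johnson–Nyquist: V_n = √(4kTRB) ⇒ R = V_n² / (4kTB)
4kTB = 4 × 1.38×10⁻²³ × 358.15 × 4.64×10⁴ = 9.17×10⁻¹⁶
R = (5.03×10⁻⁷)² / 9.17×10⁻¹⁶ = 2.76×10² Ω = 276 Ω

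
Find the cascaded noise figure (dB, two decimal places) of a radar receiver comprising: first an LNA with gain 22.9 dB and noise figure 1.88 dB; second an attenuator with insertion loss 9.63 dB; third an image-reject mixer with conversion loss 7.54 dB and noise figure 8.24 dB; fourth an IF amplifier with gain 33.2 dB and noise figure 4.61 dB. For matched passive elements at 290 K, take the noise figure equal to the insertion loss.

3.72 dB

Convert to linear (a loss of L dB is a gain of −L dB): F_i = 10^(NF_i/10), G_i = 10^(G_i,dB/10)
  Stage 1: F_1 = 10^(1.88/10) = 1.542, G_1 = 10^(22.9/10) = 195.0
  Stage 2: F_2 = 10^(9.63/10) = 9.183, G_2 = 10^(−9.63/10) = 0.1089
  Stage 3: F_3 = 10^(8.24/10) = 6.668, G_3 = 10^(−7.54/10) = 0.1762
  Stage 4: F_4 = 10^(4.61/10) = 2.891, G_4 = 10^(33.2/10) = 2089
Friis cascade:
  F = 1.542 + (9.183 − 1)/195.0 + (6.668 − 1)/21.23 + (2.891 − 1)/3.741 = 2.356
NF = 10 log₁₀(2.356) = 3.72 dB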